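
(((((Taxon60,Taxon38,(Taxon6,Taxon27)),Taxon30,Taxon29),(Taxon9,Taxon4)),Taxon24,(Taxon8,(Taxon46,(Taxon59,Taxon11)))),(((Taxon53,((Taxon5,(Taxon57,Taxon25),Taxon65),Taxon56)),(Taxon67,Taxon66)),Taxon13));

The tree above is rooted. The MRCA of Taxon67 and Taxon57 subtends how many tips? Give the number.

The MRCA of Taxon67 and Taxon57 is the node subtending ((Taxon53,((Taxon5,(Taxon57,Taxon25),Taxon65),Taxon56)),(Taxon67,Taxon66)).
That clade contains 8 terminal taxa: Taxon25, Taxon5, Taxon53, Taxon56, Taxon57, Taxon65, Taxon66, Taxon67.

8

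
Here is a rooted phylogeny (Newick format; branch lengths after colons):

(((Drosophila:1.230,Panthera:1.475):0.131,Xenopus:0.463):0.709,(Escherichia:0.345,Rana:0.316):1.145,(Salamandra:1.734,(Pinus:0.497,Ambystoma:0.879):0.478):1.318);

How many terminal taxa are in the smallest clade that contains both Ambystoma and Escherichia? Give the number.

The MRCA of Ambystoma and Escherichia is the root, so the clade is the entire tree.
That clade contains 8 terminal taxa: Ambystoma, Drosophila, Escherichia, Panthera, Pinus, Rana, Salamandra, Xenopus.

8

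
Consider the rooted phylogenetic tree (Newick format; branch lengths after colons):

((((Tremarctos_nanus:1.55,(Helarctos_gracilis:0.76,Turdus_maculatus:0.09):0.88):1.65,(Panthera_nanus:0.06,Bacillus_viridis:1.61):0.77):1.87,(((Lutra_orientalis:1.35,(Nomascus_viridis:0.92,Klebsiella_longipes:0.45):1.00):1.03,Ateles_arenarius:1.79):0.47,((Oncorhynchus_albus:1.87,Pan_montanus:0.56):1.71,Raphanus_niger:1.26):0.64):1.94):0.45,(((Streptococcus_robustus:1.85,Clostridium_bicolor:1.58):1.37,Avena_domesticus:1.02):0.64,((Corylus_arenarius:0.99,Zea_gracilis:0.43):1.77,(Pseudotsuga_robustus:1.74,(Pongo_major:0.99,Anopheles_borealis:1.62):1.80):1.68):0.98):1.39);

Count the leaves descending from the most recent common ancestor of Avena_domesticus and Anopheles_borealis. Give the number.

8

The MRCA of Avena_domesticus and Anopheles_borealis is the node subtending (((Streptococcus_robustus,Clostridium_bicolor),Avena_domesticus),((Corylus_arenarius,Zea_gracilis),(Pseudotsuga_robustus,(Pongo_major,Anopheles_borealis)))).
That clade contains 8 terminal taxa: Anopheles_borealis, Avena_domesticus, Clostridium_bicolor, Corylus_arenarius, Pongo_major, Pseudotsuga_robustus, Streptococcus_robustus, Zea_gracilis.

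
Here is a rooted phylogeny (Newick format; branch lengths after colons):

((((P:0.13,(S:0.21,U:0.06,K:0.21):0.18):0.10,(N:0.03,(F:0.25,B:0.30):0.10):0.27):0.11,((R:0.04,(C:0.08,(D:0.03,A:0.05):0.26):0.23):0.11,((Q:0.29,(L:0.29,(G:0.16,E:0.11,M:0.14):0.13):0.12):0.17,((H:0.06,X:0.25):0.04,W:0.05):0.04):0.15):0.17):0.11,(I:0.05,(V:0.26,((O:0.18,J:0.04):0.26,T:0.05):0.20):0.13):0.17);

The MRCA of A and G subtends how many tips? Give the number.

12

The MRCA of A and G is the node subtending ((R,(C,(D,A))),((Q,(L,(G,E,M))),((H,X),W))).
That clade contains 12 terminal taxa: A, C, D, E, G, H, L, M, Q, R, W, X.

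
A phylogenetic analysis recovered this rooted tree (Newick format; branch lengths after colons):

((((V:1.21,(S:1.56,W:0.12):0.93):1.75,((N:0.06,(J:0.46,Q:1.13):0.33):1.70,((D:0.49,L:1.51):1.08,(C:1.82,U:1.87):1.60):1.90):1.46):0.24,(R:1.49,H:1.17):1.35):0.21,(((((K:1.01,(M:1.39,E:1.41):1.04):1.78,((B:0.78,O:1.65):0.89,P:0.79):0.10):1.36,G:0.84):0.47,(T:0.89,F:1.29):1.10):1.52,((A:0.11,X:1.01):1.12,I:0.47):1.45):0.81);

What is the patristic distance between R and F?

7.77

The path runs R → … → MRCA → … → F; the MRCA is the root of the tree.
Branch lengths along that path: 1.49 + 1.35 + 0.21 + 0.81 + 1.52 + 1.10 + 1.29 = 7.77.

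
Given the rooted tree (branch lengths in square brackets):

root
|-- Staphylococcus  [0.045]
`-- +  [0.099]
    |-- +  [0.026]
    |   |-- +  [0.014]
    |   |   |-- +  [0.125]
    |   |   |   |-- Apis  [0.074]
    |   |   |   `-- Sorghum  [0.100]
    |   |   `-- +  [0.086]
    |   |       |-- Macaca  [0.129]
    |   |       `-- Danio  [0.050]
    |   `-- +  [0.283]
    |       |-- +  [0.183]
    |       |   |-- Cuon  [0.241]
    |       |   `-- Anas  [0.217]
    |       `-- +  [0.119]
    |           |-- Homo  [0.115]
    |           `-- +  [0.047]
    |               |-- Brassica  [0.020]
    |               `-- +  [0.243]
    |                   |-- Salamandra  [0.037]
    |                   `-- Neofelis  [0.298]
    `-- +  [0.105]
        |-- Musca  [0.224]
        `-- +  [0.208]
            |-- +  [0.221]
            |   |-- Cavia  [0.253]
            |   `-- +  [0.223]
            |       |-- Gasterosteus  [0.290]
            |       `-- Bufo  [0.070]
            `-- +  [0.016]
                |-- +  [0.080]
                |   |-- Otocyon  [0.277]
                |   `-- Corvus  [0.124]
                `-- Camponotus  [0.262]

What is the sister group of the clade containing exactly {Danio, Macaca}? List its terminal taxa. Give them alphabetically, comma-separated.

Apis, Sorghum

The clade containing exactly {Danio, Macaca} attaches to the tree at the node subtending ((Apis,Sorghum),(Macaca,Danio)).
The other lineage descending from that same node — the sister group — is (Apis,Sorghum); its 2 tips in alphabetical order are the answer.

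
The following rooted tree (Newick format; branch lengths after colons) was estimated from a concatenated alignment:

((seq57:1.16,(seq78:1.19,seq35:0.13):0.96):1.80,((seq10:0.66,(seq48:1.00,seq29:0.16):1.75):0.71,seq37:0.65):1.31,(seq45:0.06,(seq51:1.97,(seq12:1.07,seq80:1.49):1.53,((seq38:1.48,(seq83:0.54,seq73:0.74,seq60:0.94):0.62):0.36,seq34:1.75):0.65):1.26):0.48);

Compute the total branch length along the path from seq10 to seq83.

The path runs seq10 → … → MRCA → … → seq83; the MRCA is the root of the tree.
Branch lengths along that path: 0.66 + 0.71 + 1.31 + 0.48 + 1.26 + 0.65 + 0.36 + 0.62 + 0.54 = 6.59.

6.59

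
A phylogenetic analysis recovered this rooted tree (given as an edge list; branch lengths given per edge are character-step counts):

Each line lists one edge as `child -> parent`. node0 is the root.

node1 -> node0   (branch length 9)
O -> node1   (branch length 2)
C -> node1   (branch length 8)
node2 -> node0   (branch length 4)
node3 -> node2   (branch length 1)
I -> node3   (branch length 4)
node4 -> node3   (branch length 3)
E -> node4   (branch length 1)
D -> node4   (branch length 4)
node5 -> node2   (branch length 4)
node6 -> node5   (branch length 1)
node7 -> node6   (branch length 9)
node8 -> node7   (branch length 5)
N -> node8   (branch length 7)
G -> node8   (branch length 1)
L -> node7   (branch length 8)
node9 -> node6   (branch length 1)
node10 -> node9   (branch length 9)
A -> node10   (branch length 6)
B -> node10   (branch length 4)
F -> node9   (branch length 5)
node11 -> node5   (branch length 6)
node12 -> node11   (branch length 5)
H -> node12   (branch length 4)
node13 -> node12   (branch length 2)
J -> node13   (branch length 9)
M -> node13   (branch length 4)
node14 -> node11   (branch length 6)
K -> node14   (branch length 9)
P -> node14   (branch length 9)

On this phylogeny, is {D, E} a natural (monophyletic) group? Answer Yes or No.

Yes

The most recent common ancestor of these taxa subtends (E,D).
That clade has exactly 2 tips — every listed taxon and nothing else — so the group is monophyletic.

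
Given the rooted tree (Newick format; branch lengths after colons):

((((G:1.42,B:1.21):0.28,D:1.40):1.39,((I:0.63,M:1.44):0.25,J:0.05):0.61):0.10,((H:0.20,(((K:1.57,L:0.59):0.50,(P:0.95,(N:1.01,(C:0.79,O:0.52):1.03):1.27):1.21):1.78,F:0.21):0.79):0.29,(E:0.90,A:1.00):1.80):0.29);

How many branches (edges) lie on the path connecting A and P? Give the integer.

7

The MRCA of A and P is the node subtending ((H,(((K,L),(P,(N,(C,O)))),F)),(E,A)).
From A up to that node: 2 branches. From P up to the same node: 5 branches. Total: 2 + 5 = 7.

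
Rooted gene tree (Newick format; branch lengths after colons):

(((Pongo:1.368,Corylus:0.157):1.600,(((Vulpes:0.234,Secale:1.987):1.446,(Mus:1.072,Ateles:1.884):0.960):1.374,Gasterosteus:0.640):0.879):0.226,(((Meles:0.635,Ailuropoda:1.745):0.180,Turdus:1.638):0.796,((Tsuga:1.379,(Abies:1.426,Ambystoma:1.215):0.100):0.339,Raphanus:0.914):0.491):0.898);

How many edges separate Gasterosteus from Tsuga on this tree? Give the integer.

7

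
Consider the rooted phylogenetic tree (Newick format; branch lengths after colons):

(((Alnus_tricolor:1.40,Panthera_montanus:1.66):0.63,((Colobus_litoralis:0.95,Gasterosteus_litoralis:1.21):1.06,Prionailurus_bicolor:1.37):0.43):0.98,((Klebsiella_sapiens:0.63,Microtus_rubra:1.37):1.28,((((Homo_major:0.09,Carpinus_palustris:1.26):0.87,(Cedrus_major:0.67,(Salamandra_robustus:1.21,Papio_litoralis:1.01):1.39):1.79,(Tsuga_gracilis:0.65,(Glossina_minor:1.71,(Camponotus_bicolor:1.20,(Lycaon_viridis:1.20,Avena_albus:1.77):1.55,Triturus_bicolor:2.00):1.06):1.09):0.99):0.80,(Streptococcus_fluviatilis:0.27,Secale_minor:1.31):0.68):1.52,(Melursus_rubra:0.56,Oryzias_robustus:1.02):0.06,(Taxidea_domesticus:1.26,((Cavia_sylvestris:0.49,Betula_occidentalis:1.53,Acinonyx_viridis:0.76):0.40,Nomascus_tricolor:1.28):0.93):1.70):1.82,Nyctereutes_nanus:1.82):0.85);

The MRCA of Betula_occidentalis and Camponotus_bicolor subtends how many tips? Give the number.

20

The MRCA of Betula_occidentalis and Camponotus_bicolor is the node subtending ((((Homo_major,Carpinus_palustris),(Cedrus_major,(Salamandra_robustus,Papio_litoralis)),(Tsuga_gracilis,(Glossina_minor,(Camponotus_bicolor,(Lycaon_viridis,Avena_albus),Triturus_bicolor)))),(Streptococcus_fluviatilis,Secale_minor)),(Melursus_rubra,Oryzias_robustus),(Taxidea_domesticus,((Cavia_sylvestris,Betula_occidentalis,Acinonyx_viridis),Nomascus_tricolor))).
That clade contains 20 terminal taxa: Acinonyx_viridis, Avena_albus, Betula_occidentalis, Camponotus_bicolor, Carpinus_palustris, Cavia_sylvestris, Cedrus_major, Glossina_minor, Homo_major, Lycaon_viridis, Melursus_rubra, Nomascus_tricolor, Oryzias_robustus, Papio_litoralis, Salamandra_robustus, Secale_minor, Streptococcus_fluviatilis, Taxidea_domesticus, Triturus_bicolor, Tsuga_gracilis.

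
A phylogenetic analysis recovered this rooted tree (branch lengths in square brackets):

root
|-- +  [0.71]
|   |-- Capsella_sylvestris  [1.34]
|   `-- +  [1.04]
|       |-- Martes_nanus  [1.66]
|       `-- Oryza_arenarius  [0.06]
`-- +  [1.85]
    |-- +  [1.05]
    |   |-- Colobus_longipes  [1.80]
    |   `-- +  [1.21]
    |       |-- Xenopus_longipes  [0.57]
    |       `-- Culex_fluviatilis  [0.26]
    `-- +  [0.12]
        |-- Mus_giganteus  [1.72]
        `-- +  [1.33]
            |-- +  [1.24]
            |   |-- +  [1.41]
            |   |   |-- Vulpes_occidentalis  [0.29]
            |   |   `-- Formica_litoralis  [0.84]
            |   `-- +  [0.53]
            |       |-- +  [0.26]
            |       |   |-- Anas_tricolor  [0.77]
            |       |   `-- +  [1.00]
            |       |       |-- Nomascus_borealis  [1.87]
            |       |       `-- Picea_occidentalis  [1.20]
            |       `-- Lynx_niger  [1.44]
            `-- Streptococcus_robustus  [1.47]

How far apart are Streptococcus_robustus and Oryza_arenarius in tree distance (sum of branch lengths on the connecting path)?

6.58

The path runs Streptococcus_robustus → … → MRCA → … → Oryza_arenarius; the MRCA is the root of the tree.
Branch lengths along that path: 1.47 + 1.33 + 0.12 + 1.85 + 0.71 + 1.04 + 0.06 = 6.58.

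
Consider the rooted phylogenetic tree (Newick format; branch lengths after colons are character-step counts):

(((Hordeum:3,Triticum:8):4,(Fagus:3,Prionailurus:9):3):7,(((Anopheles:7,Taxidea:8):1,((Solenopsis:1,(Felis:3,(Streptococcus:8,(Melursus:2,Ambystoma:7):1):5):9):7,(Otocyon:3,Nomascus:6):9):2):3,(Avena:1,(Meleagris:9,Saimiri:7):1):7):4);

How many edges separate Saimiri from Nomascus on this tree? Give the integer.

7

The MRCA of Saimiri and Nomascus is the node subtending (((Anopheles,Taxidea),((Solenopsis,(Felis,(Streptococcus,(Melursus,Ambystoma)))),(Otocyon,Nomascus))),(Avena,(Meleagris,Saimiri))).
From Saimiri up to that node: 3 branches. From Nomascus up to the same node: 4 branches. Total: 3 + 4 = 7.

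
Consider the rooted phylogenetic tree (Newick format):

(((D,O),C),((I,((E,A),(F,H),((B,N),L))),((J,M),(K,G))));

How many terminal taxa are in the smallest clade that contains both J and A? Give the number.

The MRCA of J and A is the node subtending ((I,((E,A),(F,H),((B,N),L))),((J,M),(K,G))).
That clade contains 12 terminal taxa: A, B, E, F, G, H, I, J, K, L, M, N.

12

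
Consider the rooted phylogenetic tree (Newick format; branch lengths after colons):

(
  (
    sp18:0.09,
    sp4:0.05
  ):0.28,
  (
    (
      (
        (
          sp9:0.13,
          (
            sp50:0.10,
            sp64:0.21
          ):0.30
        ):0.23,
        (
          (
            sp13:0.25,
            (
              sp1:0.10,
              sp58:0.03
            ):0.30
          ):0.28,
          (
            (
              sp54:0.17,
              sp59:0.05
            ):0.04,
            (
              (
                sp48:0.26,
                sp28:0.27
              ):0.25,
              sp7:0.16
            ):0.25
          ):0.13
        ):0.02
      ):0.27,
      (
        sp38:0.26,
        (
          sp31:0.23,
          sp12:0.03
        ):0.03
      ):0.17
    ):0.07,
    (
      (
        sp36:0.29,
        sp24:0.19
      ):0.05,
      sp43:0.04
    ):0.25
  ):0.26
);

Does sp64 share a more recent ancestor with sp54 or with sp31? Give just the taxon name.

sp54

The MRCA of sp64 and sp54 subtends ((sp9,(sp50,sp64)),((sp13,(sp1,sp58)),((sp54,sp59),((sp48,sp28),sp7)))) (11 taxa).
The MRCA of sp64 and sp31 subtends (((sp9,(sp50,sp64)),((sp13,(sp1,sp58)),((sp54,sp59),((sp48,sp28),sp7)))),(sp38,(sp31,sp12))) (14 taxa).
The first is nested inside the second, so sp64 shares a more recent common ancestor with sp54.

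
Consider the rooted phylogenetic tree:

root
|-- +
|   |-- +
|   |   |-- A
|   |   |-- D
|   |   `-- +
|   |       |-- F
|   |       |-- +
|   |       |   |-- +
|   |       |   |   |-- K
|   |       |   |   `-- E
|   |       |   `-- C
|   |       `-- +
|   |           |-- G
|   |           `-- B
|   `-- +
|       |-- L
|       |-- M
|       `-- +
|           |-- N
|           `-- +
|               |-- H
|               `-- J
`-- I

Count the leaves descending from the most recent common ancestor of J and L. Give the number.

5

The MRCA of J and L is the node subtending (L,M,(N,(H,J))).
That clade contains 5 terminal taxa: H, J, L, M, N.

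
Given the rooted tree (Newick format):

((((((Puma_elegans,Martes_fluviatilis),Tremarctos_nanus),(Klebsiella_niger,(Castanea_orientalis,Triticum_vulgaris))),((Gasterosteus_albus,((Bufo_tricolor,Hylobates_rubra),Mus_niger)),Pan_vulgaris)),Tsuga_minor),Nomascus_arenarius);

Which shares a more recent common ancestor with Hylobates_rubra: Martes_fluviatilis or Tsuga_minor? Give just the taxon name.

Martes_fluviatilis

The MRCA of Hylobates_rubra and Martes_fluviatilis subtends ((((Puma_elegans,Martes_fluviatilis),Tremarctos_nanus),(Klebsiella_niger,(Castanea_orientalis,Triticum_vulgaris))),((Gasterosteus_albus,((Bufo_tricolor,Hylobates_rubra),Mus_niger)),Pan_vulgaris)) (11 taxa).
The MRCA of Hylobates_rubra and Tsuga_minor subtends (((((Puma_elegans,Martes_fluviatilis),Tremarctos_nanus),(Klebsiella_niger,(Castanea_orientalis,Triticum_vulgaris))),((Gasterosteus_albus,((Bufo_tricolor,Hylobates_rubra),Mus_niger)),Pan_vulgaris)),Tsuga_minor) (12 taxa).
The first is nested inside the second, so Hylobates_rubra shares a more recent common ancestor with Martes_fluviatilis.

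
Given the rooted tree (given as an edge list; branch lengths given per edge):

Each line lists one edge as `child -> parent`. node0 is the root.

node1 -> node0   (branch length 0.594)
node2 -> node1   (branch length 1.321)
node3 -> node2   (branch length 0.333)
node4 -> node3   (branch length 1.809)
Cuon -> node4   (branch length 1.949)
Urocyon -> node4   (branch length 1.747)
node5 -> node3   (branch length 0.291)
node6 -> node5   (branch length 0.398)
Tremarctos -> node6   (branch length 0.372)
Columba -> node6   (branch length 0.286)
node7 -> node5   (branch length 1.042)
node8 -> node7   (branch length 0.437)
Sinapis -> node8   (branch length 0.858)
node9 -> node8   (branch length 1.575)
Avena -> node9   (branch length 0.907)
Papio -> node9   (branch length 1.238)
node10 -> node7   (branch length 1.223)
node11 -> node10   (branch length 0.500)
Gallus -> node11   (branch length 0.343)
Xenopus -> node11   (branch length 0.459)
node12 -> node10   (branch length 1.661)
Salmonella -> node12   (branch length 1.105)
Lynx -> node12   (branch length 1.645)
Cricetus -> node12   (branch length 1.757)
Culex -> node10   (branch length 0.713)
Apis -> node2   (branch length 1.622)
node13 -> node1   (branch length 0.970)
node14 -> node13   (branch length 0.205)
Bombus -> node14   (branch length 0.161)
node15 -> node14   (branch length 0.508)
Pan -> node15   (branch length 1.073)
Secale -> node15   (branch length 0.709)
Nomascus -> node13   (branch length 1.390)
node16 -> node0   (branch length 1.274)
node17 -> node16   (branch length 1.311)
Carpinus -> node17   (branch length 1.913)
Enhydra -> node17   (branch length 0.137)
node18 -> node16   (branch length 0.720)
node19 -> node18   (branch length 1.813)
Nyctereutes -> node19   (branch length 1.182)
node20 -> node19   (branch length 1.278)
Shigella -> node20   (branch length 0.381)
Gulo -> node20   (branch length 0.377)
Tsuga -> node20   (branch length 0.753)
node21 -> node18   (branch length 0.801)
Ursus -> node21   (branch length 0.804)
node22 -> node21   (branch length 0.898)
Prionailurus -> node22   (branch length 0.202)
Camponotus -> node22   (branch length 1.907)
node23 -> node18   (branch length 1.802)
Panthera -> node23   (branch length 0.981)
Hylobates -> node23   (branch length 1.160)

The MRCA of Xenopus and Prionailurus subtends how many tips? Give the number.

The MRCA of Xenopus and Prionailurus is the root, so the clade is the entire tree.
That clade contains 29 terminal taxa: Apis, Avena, Bombus, Camponotus, Carpinus, Columba, Cricetus, Culex, Cuon, Enhydra, Gallus, Gulo, Hylobates, Lynx, Nomascus, Nyctereutes, Pan, Panthera, Papio, Prionailurus, Salmonella, Secale, Shigella, Sinapis, Tremarctos, Tsuga, Urocyon, Ursus, Xenopus.

29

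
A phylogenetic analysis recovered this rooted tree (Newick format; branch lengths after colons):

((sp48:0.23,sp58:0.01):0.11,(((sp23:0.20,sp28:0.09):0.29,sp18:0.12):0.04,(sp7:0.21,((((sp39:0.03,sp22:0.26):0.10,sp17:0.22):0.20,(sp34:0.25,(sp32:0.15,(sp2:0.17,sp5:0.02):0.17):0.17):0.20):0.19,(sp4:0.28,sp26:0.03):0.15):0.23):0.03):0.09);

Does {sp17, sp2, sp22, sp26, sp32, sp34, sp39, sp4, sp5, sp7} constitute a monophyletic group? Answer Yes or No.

Yes

The most recent common ancestor of these taxa subtends (sp7,((((sp39,sp22),sp17),(sp34,(sp32,(sp2,sp5)))),(sp4,sp26))).
That clade has exactly 10 tips — every listed taxon and nothing else — so the group is monophyletic.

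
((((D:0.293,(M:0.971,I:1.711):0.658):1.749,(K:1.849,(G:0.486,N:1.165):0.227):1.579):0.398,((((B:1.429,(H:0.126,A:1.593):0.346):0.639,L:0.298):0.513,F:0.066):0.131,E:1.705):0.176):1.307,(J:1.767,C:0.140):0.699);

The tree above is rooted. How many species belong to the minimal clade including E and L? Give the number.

6

The MRCA of E and L is the node subtending ((((B,(H,A)),L),F),E).
That clade contains 6 terminal taxa: A, B, E, F, H, L.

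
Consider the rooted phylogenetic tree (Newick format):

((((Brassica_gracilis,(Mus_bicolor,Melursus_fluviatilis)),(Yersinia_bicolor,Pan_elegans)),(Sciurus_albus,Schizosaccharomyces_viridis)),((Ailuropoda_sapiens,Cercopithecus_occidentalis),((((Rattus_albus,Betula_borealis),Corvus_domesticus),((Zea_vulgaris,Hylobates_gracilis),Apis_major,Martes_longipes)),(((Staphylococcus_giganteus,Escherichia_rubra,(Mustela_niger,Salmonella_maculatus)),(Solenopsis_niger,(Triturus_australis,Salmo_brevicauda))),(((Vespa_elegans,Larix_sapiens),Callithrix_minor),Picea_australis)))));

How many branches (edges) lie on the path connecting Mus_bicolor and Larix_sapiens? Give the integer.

12

The MRCA of Mus_bicolor and Larix_sapiens is the root of the tree.
From Mus_bicolor up to that node: 5 branches. From Larix_sapiens up to the same node: 7 branches. Total: 5 + 7 = 12.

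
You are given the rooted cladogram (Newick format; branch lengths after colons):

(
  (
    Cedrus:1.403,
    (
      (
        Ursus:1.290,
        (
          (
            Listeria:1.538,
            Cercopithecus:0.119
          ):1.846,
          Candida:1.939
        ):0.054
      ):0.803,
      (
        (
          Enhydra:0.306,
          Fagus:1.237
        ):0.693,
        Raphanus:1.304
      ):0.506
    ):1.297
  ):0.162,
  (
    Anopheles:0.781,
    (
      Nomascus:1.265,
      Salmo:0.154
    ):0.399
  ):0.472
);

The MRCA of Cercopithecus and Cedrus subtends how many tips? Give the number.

The MRCA of Cercopithecus and Cedrus is the node subtending (Cedrus,((Ursus,((Listeria,Cercopithecus),Candida)),((Enhydra,Fagus),Raphanus))).
That clade contains 8 terminal taxa: Candida, Cedrus, Cercopithecus, Enhydra, Fagus, Listeria, Raphanus, Ursus.

8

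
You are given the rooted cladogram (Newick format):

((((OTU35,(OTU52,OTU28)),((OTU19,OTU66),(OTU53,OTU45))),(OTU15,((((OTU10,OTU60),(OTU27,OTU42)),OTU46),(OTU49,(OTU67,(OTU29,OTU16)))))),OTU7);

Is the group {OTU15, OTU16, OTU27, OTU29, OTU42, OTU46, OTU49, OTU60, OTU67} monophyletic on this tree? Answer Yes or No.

The MRCA of the listed taxa subtends (OTU15,((((OTU10,OTU60),(OTU27,OTU42)),OTU46),(OTU49,(OTU67,(OTU29,OTU16))))).
That clade also contains OTU10, which is not in the proposed group, so the group is not monophyletic.

No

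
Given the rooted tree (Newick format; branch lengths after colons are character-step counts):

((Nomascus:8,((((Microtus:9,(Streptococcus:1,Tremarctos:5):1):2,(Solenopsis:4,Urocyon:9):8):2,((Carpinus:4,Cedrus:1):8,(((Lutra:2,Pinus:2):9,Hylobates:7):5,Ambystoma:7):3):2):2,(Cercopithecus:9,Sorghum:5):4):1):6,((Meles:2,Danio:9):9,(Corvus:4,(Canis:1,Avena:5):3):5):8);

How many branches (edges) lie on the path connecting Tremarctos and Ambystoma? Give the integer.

7

The MRCA of Tremarctos and Ambystoma is the node subtending (((Microtus,(Streptococcus,Tremarctos)),(Solenopsis,Urocyon)),((Carpinus,Cedrus),(((Lutra,Pinus),Hylobates),Ambystoma))).
From Tremarctos up to that node: 4 branches. From Ambystoma up to the same node: 3 branches. Total: 4 + 3 = 7.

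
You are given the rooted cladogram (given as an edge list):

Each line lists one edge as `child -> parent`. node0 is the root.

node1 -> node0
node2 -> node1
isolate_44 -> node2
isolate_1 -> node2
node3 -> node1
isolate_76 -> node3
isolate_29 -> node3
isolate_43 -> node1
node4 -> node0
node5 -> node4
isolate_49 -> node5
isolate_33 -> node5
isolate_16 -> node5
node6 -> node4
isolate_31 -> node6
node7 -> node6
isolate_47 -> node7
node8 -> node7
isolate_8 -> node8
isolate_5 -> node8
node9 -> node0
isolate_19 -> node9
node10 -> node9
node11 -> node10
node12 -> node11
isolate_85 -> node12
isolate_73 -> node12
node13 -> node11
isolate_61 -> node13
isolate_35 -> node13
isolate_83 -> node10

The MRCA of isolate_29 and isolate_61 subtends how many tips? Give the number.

18

The MRCA of isolate_29 and isolate_61 is the root, so the clade is the entire tree.
That clade contains 18 terminal taxa: isolate_1, isolate_16, isolate_19, isolate_29, isolate_31, isolate_33, isolate_35, isolate_43, isolate_44, isolate_47, isolate_49, isolate_5, isolate_61, isolate_73, isolate_76, isolate_8, isolate_83, isolate_85.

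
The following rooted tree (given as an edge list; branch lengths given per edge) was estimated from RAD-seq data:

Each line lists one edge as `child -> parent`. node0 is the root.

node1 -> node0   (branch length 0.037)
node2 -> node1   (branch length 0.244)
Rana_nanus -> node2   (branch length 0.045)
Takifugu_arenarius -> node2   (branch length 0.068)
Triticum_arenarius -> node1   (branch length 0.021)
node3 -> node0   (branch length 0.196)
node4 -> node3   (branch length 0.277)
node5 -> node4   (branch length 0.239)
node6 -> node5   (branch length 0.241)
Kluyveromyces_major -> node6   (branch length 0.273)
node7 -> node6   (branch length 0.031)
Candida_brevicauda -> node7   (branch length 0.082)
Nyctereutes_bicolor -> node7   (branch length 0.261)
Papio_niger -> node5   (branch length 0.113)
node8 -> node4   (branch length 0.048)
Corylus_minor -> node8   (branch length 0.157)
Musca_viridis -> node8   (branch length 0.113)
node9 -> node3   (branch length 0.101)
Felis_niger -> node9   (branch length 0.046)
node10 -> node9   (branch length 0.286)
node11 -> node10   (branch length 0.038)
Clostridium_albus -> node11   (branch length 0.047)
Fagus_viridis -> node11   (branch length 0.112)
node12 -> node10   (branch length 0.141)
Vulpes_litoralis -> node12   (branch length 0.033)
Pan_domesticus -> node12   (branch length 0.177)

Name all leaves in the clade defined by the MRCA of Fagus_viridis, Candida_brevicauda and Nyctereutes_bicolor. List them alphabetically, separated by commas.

Candida_brevicauda, Clostridium_albus, Corylus_minor, Fagus_viridis, Felis_niger, Kluyveromyces_major, Musca_viridis, Nyctereutes_bicolor, Pan_domesticus, Papio_niger, Vulpes_litoralis

Tracing Fagus_viridis: it sits inside (Clostridium_albus,Fagus_viridis).
Tracing Candida_brevicauda: it sits inside (Candida_brevicauda,Nyctereutes_bicolor).
Tracing Nyctereutes_bicolor: it sits inside (Candida_brevicauda,Nyctereutes_bicolor).
The smallest clade enclosing all 3 is ((((Kluyveromyces_major,(Candida_brevicauda,Nyctereutes_bicolor)),Papio_niger),(Corylus_minor,Musca_viridis)),(Felis_niger,((Clostridium_albus,Fagus_viridis),(Vulpes_litoralis,Pan_domesticus)))); the answer is its 11 terminal taxa in alphabetical order.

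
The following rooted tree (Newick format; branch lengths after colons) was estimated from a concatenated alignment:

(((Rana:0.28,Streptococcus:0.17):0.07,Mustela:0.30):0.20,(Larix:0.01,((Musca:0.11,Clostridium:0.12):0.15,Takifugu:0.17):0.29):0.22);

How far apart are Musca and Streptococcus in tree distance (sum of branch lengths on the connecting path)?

The path runs Musca → … → MRCA → … → Streptococcus; the MRCA is the root of the tree.
Branch lengths along that path: 0.11 + 0.15 + 0.29 + 0.22 + 0.20 + 0.07 + 0.17 = 1.21.

1.21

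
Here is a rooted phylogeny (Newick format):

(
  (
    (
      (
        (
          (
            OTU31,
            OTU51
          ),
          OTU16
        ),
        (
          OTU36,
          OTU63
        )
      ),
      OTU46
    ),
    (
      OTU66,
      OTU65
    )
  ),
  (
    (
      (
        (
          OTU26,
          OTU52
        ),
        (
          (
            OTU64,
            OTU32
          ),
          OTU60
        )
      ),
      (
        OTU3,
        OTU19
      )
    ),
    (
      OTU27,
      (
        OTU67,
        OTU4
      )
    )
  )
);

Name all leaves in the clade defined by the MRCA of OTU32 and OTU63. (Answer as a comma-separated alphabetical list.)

OTU16, OTU19, OTU26, OTU27, OTU3, OTU31, OTU32, OTU36, OTU4, OTU46, OTU51, OTU52, OTU60, OTU63, OTU64, OTU65, OTU66, OTU67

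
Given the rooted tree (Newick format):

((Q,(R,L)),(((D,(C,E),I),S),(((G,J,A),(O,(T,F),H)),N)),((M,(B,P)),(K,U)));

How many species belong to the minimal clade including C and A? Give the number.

13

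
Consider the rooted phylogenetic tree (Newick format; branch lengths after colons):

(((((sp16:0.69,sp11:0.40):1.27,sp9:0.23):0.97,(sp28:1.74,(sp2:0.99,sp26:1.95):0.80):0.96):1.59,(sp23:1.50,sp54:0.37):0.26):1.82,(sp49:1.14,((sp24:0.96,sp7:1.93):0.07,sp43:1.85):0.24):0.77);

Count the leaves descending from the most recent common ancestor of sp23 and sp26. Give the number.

8

The MRCA of sp23 and sp26 is the node subtending ((((sp16,sp11),sp9),(sp28,(sp2,sp26))),(sp23,sp54)).
That clade contains 8 terminal taxa: sp11, sp16, sp2, sp23, sp26, sp28, sp54, sp9.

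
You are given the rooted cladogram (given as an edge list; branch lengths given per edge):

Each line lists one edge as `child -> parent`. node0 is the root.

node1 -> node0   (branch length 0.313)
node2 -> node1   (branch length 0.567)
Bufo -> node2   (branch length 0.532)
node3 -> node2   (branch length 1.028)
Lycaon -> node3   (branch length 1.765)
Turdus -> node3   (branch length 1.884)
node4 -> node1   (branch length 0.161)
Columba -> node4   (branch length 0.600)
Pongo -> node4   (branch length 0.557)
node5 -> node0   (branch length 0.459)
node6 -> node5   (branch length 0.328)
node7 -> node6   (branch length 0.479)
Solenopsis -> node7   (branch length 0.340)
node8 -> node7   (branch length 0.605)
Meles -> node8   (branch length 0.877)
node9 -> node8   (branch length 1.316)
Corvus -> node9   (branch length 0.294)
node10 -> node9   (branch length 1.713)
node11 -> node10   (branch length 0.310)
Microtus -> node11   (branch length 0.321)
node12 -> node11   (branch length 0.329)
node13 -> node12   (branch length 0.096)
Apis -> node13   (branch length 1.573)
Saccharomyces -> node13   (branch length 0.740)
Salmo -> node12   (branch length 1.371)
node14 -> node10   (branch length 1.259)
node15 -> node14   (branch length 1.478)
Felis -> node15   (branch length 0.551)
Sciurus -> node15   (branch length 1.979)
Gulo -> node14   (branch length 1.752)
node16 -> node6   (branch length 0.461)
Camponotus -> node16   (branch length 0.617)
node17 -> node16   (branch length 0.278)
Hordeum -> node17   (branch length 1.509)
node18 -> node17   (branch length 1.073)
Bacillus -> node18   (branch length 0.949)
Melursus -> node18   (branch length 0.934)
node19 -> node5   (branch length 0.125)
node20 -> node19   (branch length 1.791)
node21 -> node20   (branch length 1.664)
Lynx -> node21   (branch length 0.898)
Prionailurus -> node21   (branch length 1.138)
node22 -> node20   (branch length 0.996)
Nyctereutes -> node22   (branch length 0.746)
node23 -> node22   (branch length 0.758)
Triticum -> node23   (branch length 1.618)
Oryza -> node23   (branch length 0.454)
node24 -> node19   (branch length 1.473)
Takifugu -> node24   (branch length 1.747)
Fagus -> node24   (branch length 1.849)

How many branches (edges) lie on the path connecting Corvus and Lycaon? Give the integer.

The MRCA of Corvus and Lycaon is the root of the tree.
From Corvus up to that node: 6 branches. From Lycaon up to the same node: 4 branches. Total: 6 + 4 = 10.

10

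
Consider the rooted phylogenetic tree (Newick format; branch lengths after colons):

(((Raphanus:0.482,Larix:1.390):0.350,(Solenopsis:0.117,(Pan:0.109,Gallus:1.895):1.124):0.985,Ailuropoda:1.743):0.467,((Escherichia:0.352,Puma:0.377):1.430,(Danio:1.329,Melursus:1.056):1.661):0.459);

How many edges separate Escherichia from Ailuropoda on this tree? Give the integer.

5

The MRCA of Escherichia and Ailuropoda is the root of the tree.
From Escherichia up to that node: 3 branches. From Ailuropoda up to the same node: 2 branches. Total: 3 + 2 = 5.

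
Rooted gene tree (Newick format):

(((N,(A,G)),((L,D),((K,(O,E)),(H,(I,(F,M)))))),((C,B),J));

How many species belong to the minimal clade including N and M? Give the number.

The MRCA of N and M is the node subtending ((N,(A,G)),((L,D),((K,(O,E)),(H,(I,(F,M)))))).
That clade contains 12 terminal taxa: A, D, E, F, G, H, I, K, L, M, N, O.

12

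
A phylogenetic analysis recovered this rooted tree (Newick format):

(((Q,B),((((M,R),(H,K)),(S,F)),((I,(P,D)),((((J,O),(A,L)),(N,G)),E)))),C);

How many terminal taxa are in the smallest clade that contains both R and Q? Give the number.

The MRCA of R and Q is the node subtending ((Q,B),((((M,R),(H,K)),(S,F)),((I,(P,D)),((((J,O),(A,L)),(N,G)),E)))).
That clade contains 18 terminal taxa: A, B, D, E, F, G, H, I, J, K, L, M, N, O, P, Q, R, S.

18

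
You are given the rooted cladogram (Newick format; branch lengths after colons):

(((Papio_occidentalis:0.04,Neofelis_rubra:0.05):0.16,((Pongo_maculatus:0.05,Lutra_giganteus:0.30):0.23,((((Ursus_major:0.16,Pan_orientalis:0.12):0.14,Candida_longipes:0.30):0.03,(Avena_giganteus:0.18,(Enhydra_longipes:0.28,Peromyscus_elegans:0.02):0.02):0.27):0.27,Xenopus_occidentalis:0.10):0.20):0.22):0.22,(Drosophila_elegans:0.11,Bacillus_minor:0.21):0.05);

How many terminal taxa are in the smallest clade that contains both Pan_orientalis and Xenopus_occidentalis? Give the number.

7

The MRCA of Pan_orientalis and Xenopus_occidentalis is the node subtending ((((Ursus_major,Pan_orientalis),Candida_longipes),(Avena_giganteus,(Enhydra_longipes,Peromyscus_elegans))),Xenopus_occidentalis).
That clade contains 7 terminal taxa: Avena_giganteus, Candida_longipes, Enhydra_longipes, Pan_orientalis, Peromyscus_elegans, Ursus_major, Xenopus_occidentalis.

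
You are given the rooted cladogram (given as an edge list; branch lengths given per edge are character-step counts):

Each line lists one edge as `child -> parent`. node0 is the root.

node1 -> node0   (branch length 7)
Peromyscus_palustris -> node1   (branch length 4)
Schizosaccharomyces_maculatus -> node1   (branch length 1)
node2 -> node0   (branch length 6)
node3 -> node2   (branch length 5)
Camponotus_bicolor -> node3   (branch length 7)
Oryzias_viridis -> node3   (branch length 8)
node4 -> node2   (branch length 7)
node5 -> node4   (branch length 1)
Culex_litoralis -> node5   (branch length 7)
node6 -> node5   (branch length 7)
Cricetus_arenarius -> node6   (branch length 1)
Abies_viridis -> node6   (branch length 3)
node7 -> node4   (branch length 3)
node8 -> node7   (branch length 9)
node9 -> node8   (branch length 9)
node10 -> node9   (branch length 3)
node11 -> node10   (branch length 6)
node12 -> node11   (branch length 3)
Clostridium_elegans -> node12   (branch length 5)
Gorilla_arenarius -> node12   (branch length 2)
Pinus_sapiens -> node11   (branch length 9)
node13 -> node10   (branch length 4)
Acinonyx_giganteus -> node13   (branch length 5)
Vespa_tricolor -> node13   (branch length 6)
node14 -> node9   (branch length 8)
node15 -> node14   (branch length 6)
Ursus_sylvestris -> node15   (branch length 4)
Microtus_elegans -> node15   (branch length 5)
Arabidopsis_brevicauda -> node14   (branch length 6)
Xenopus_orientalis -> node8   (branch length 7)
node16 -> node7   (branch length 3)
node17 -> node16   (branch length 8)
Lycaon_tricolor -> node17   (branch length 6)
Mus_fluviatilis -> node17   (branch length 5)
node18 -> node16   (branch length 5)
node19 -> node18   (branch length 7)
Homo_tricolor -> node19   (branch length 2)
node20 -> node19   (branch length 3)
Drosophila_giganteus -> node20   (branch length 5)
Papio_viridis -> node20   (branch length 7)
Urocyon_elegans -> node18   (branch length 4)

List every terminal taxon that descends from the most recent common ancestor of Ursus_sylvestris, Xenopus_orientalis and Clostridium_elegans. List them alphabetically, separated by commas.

Acinonyx_giganteus, Arabidopsis_brevicauda, Clostridium_elegans, Gorilla_arenarius, Microtus_elegans, Pinus_sapiens, Ursus_sylvestris, Vespa_tricolor, Xenopus_orientalis

Tracing Ursus_sylvestris: it sits inside (Ursus_sylvestris,Microtus_elegans).
Tracing Xenopus_orientalis: it sits inside (((((Clostridium_elegans,Gorilla_arenarius),Pinus_sapiens),(Acinonyx_giganteus,Vespa_tricolor)),((Ursus_sylvestris,Microtus_elegans),Arabidopsis_brevicauda)),Xenopus_orientalis).
Tracing Clostridium_elegans: it sits inside (Clostridium_elegans,Gorilla_arenarius).
The smallest clade enclosing all 3 is (((((Clostridium_elegans,Gorilla_arenarius),Pinus_sapiens),(Acinonyx_giganteus,Vespa_tricolor)),((Ursus_sylvestris,Microtus_elegans),Arabidopsis_brevicauda)),Xenopus_orientalis); the answer is its 9 terminal taxa in alphabetical order.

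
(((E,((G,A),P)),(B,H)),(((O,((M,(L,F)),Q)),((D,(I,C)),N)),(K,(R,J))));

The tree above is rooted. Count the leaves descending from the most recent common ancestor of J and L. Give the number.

The MRCA of J and L is the node subtending (((O,((M,(L,F)),Q)),((D,(I,C)),N)),(K,(R,J))).
That clade contains 12 terminal taxa: C, D, F, I, J, K, L, M, N, O, Q, R.

12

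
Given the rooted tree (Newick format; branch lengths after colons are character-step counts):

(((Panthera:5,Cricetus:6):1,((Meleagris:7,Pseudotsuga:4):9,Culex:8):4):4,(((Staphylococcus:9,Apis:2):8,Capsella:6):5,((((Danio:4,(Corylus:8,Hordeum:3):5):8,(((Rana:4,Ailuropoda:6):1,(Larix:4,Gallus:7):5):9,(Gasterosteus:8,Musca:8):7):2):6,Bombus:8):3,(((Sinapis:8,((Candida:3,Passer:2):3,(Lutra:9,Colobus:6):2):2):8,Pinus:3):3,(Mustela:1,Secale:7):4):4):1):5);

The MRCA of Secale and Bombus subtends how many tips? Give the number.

The MRCA of Secale and Bombus is the node subtending ((((Danio,(Corylus,Hordeum)),(((Rana,Ailuropoda),(Larix,Gallus)),(Gasterosteus,Musca))),Bombus),(((Sinapis,((Candida,Passer),(Lutra,Colobus))),Pinus),(Mustela,Secale))).
That clade contains 18 terminal taxa: Ailuropoda, Bombus, Candida, Colobus, Corylus, Danio, Gallus, Gasterosteus, Hordeum, Larix, Lutra, Musca, Mustela, Passer, Pinus, Rana, Secale, Sinapis.

18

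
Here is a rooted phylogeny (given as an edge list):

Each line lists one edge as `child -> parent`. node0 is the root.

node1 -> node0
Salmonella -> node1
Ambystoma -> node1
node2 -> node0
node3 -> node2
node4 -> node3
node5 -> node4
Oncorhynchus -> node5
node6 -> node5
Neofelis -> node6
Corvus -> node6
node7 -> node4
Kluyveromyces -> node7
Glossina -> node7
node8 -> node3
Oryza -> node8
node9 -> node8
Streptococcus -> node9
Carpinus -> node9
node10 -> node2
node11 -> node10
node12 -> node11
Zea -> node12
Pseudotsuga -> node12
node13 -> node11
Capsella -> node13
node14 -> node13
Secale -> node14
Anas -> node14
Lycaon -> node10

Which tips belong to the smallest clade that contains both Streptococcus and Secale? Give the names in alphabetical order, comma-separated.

Anas, Capsella, Carpinus, Corvus, Glossina, Kluyveromyces, Lycaon, Neofelis, Oncorhynchus, Oryza, Pseudotsuga, Secale, Streptococcus, Zea

Tracing Streptococcus: it sits inside (Streptococcus,Carpinus).
Tracing Secale: it sits inside (Secale,Anas).
The smallest clade enclosing both is ((((Oncorhynchus,(Neofelis,Corvus)),(Kluyveromyces,Glossina)),(Oryza,(Streptococcus,Carpinus))),(((Zea,Pseudotsuga),(Capsella,(Secale,Anas))),Lycaon)); the answer is its 14 terminal taxa in alphabetical order.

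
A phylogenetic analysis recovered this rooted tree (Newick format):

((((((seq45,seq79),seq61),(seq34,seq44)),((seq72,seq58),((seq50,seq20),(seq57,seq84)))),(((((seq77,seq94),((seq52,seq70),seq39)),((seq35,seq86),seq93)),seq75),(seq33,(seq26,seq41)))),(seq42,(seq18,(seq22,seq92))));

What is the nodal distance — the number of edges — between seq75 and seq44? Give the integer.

The MRCA of seq75 and seq44 is the node subtending (((((seq45,seq79),seq61),(seq34,seq44)),((seq72,seq58),((seq50,seq20),(seq57,seq84)))),(((((seq77,seq94),((seq52,seq70),seq39)),((seq35,seq86),seq93)),seq75),(seq33,(seq26,seq41)))).
From seq75 up to that node: 3 branches. From seq44 up to the same node: 4 branches. Total: 3 + 4 = 7.

7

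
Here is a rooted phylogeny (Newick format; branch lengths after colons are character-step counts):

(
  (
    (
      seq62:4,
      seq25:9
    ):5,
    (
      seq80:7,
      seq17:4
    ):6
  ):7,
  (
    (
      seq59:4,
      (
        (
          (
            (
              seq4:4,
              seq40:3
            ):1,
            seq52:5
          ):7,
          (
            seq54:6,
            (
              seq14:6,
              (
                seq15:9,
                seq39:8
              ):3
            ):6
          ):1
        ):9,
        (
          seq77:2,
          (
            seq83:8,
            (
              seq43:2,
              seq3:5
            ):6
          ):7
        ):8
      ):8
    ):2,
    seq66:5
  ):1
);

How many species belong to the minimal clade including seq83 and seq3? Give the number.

The MRCA of seq83 and seq3 is the node subtending (seq83,(seq43,seq3)).
That clade contains 3 terminal taxa: seq3, seq43, seq83.

3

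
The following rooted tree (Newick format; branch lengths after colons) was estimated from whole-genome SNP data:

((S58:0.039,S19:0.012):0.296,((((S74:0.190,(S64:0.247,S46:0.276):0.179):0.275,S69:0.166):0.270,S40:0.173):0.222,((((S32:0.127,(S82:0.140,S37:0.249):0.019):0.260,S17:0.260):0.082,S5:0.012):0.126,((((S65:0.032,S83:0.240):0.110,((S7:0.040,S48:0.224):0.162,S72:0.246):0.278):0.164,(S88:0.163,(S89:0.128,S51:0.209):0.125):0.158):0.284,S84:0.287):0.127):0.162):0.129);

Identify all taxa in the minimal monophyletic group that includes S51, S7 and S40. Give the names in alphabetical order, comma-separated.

S17, S32, S37, S40, S46, S48, S5, S51, S64, S65, S69, S7, S72, S74, S82, S83, S84, S88, S89

Tracing S51: it sits inside (S89,S51).
Tracing S7: it sits inside (S7,S48).
Tracing S40: it sits inside (((S74,(S64,S46)),S69),S40).
The smallest clade enclosing all 3 is ((((S74,(S64,S46)),S69),S40),((((S32,(S82,S37)),S17),S5),((((S65,S83),((S7,S48),S72)),(S88,(S89,S51))),S84))); the answer is its 19 terminal taxa in alphabetical order.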